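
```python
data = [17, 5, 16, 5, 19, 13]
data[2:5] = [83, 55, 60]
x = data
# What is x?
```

data starts as [17, 5, 16, 5, 19, 13] (length 6). The slice data[2:5] covers indices [2, 3, 4] with values [16, 5, 19]. Replacing that slice with [83, 55, 60] (same length) produces [17, 5, 83, 55, 60, 13].

[17, 5, 83, 55, 60, 13]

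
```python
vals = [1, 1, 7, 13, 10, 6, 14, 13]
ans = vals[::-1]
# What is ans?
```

vals has length 8. The slice vals[::-1] selects indices [7, 6, 5, 4, 3, 2, 1, 0] (7->13, 6->14, 5->6, 4->10, 3->13, 2->7, 1->1, 0->1), giving [13, 14, 6, 10, 13, 7, 1, 1].

[13, 14, 6, 10, 13, 7, 1, 1]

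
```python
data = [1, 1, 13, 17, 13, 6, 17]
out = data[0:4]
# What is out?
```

data has length 7. The slice data[0:4] selects indices [0, 1, 2, 3] (0->1, 1->1, 2->13, 3->17), giving [1, 1, 13, 17].

[1, 1, 13, 17]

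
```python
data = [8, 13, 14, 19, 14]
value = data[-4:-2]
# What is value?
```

data has length 5. The slice data[-4:-2] selects indices [1, 2] (1->13, 2->14), giving [13, 14].

[13, 14]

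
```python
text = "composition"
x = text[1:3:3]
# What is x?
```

text has length 11. The slice text[1:3:3] selects indices [1] (1->'o'), giving 'o'.

'o'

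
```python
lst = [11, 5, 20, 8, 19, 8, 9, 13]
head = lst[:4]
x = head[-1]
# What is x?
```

lst has length 8. The slice lst[:4] selects indices [0, 1, 2, 3] (0->11, 1->5, 2->20, 3->8), giving [11, 5, 20, 8]. So head = [11, 5, 20, 8]. Then head[-1] = 8.

8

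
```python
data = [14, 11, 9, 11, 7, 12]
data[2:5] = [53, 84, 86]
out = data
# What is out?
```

data starts as [14, 11, 9, 11, 7, 12] (length 6). The slice data[2:5] covers indices [2, 3, 4] with values [9, 11, 7]. Replacing that slice with [53, 84, 86] (same length) produces [14, 11, 53, 84, 86, 12].

[14, 11, 53, 84, 86, 12]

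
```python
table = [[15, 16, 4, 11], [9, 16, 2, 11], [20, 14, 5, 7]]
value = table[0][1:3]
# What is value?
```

table[0] = [15, 16, 4, 11]. table[0] has length 4. The slice table[0][1:3] selects indices [1, 2] (1->16, 2->4), giving [16, 4].

[16, 4]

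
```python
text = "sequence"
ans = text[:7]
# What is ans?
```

text has length 8. The slice text[:7] selects indices [0, 1, 2, 3, 4, 5, 6] (0->'s', 1->'e', 2->'q', 3->'u', 4->'e', 5->'n', 6->'c'), giving 'sequenc'.

'sequenc'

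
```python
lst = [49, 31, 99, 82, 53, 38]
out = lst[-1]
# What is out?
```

lst has length 6. Negative index -1 maps to positive index 6 + (-1) = 5. lst[5] = 38.

38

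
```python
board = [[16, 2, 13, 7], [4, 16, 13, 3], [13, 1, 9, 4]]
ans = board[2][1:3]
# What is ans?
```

board[2] = [13, 1, 9, 4]. board[2] has length 4. The slice board[2][1:3] selects indices [1, 2] (1->1, 2->9), giving [1, 9].

[1, 9]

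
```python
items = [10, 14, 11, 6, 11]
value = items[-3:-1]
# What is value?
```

items has length 5. The slice items[-3:-1] selects indices [2, 3] (2->11, 3->6), giving [11, 6].

[11, 6]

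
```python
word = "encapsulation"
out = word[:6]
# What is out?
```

word has length 13. The slice word[:6] selects indices [0, 1, 2, 3, 4, 5] (0->'e', 1->'n', 2->'c', 3->'a', 4->'p', 5->'s'), giving 'encaps'.

'encaps'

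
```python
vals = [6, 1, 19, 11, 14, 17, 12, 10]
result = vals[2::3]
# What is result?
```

vals has length 8. The slice vals[2::3] selects indices [2, 5] (2->19, 5->17), giving [19, 17].

[19, 17]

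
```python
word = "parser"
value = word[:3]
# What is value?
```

word has length 6. The slice word[:3] selects indices [0, 1, 2] (0->'p', 1->'a', 2->'r'), giving 'par'.

'par'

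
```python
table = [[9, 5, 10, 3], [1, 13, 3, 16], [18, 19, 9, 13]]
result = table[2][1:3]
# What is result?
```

table[2] = [18, 19, 9, 13]. table[2] has length 4. The slice table[2][1:3] selects indices [1, 2] (1->19, 2->9), giving [19, 9].

[19, 9]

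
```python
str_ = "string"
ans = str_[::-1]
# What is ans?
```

str_ has length 6. The slice str_[::-1] selects indices [5, 4, 3, 2, 1, 0] (5->'g', 4->'n', 3->'i', 2->'r', 1->'t', 0->'s'), giving 'gnirts'.

'gnirts'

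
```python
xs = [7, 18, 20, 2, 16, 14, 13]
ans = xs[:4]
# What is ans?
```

xs has length 7. The slice xs[:4] selects indices [0, 1, 2, 3] (0->7, 1->18, 2->20, 3->2), giving [7, 18, 20, 2].

[7, 18, 20, 2]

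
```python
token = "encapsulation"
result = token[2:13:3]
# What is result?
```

token has length 13. The slice token[2:13:3] selects indices [2, 5, 8, 11] (2->'c', 5->'s', 8->'a', 11->'o'), giving 'csao'.

'csao'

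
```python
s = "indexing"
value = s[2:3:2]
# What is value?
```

s has length 8. The slice s[2:3:2] selects indices [2] (2->'d'), giving 'd'.

'd'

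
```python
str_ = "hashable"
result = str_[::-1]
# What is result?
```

str_ has length 8. The slice str_[::-1] selects indices [7, 6, 5, 4, 3, 2, 1, 0] (7->'e', 6->'l', 5->'b', 4->'a', 3->'h', 2->'s', 1->'a', 0->'h'), giving 'elbahsah'.

'elbahsah'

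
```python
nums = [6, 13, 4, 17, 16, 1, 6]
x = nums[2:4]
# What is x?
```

nums has length 7. The slice nums[2:4] selects indices [2, 3] (2->4, 3->17), giving [4, 17].

[4, 17]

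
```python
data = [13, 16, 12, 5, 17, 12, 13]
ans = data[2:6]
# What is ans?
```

data has length 7. The slice data[2:6] selects indices [2, 3, 4, 5] (2->12, 3->5, 4->17, 5->12), giving [12, 5, 17, 12].

[12, 5, 17, 12]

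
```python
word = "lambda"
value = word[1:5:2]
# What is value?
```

word has length 6. The slice word[1:5:2] selects indices [1, 3] (1->'a', 3->'b'), giving 'ab'.

'ab'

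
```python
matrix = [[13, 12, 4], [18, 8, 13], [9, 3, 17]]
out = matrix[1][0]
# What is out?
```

matrix[1] = [18, 8, 13]. Taking column 0 of that row yields 18.

18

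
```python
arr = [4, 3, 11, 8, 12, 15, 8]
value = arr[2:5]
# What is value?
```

arr has length 7. The slice arr[2:5] selects indices [2, 3, 4] (2->11, 3->8, 4->12), giving [11, 8, 12].

[11, 8, 12]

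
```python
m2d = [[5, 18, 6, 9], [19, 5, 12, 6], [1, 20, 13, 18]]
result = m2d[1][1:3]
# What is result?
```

m2d[1] = [19, 5, 12, 6]. m2d[1] has length 4. The slice m2d[1][1:3] selects indices [1, 2] (1->5, 2->12), giving [5, 12].

[5, 12]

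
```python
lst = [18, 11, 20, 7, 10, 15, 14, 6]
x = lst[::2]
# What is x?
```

lst has length 8. The slice lst[::2] selects indices [0, 2, 4, 6] (0->18, 2->20, 4->10, 6->14), giving [18, 20, 10, 14].

[18, 20, 10, 14]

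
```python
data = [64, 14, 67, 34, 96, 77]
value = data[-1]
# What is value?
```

data has length 6. Negative index -1 maps to positive index 6 + (-1) = 5. data[5] = 77.

77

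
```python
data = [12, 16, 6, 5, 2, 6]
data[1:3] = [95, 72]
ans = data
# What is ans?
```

data starts as [12, 16, 6, 5, 2, 6] (length 6). The slice data[1:3] covers indices [1, 2] with values [16, 6]. Replacing that slice with [95, 72] (same length) produces [12, 95, 72, 5, 2, 6].

[12, 95, 72, 5, 2, 6]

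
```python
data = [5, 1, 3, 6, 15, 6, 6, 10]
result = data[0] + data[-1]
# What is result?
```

data has length 8. data[0] = 5.
data has length 8. Negative index -1 maps to positive index 8 + (-1) = 7. data[7] = 10.
Sum: 5 + 10 = 15.

15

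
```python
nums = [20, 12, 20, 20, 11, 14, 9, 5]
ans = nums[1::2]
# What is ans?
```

nums has length 8. The slice nums[1::2] selects indices [1, 3, 5, 7] (1->12, 3->20, 5->14, 7->5), giving [12, 20, 14, 5].

[12, 20, 14, 5]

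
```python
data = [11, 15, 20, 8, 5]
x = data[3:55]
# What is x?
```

data has length 5. The slice data[3:55] selects indices [3, 4] (3->8, 4->5), giving [8, 5].

[8, 5]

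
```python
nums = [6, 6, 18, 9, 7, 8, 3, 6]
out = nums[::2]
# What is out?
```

nums has length 8. The slice nums[::2] selects indices [0, 2, 4, 6] (0->6, 2->18, 4->7, 6->3), giving [6, 18, 7, 3].

[6, 18, 7, 3]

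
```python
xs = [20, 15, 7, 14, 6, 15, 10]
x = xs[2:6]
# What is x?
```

xs has length 7. The slice xs[2:6] selects indices [2, 3, 4, 5] (2->7, 3->14, 4->6, 5->15), giving [7, 14, 6, 15].

[7, 14, 6, 15]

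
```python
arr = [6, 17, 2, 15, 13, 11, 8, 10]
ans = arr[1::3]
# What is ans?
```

arr has length 8. The slice arr[1::3] selects indices [1, 4, 7] (1->17, 4->13, 7->10), giving [17, 13, 10].

[17, 13, 10]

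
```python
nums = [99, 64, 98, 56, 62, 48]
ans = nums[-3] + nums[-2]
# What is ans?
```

nums has length 6. Negative index -3 maps to positive index 6 + (-3) = 3. nums[3] = 56.
nums has length 6. Negative index -2 maps to positive index 6 + (-2) = 4. nums[4] = 62.
Sum: 56 + 62 = 118.

118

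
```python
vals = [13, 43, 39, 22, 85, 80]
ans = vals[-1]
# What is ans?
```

vals has length 6. Negative index -1 maps to positive index 6 + (-1) = 5. vals[5] = 80.

80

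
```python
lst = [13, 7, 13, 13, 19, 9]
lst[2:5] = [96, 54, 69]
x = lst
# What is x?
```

lst starts as [13, 7, 13, 13, 19, 9] (length 6). The slice lst[2:5] covers indices [2, 3, 4] with values [13, 13, 19]. Replacing that slice with [96, 54, 69] (same length) produces [13, 7, 96, 54, 69, 9].

[13, 7, 96, 54, 69, 9]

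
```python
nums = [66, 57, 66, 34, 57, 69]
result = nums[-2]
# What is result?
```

nums has length 6. Negative index -2 maps to positive index 6 + (-2) = 4. nums[4] = 57.

57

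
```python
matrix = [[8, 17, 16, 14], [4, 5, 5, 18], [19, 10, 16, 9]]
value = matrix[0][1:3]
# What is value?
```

matrix[0] = [8, 17, 16, 14]. matrix[0] has length 4. The slice matrix[0][1:3] selects indices [1, 2] (1->17, 2->16), giving [17, 16].

[17, 16]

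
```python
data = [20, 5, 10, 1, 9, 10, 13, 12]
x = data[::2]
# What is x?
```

data has length 8. The slice data[::2] selects indices [0, 2, 4, 6] (0->20, 2->10, 4->9, 6->13), giving [20, 10, 9, 13].

[20, 10, 9, 13]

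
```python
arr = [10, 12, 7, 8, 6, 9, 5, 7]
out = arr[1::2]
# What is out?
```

arr has length 8. The slice arr[1::2] selects indices [1, 3, 5, 7] (1->12, 3->8, 5->9, 7->7), giving [12, 8, 9, 7].

[12, 8, 9, 7]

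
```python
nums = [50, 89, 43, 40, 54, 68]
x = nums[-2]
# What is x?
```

nums has length 6. Negative index -2 maps to positive index 6 + (-2) = 4. nums[4] = 54.

54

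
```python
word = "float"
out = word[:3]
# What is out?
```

word has length 5. The slice word[:3] selects indices [0, 1, 2] (0->'f', 1->'l', 2->'o'), giving 'flo'.

'flo'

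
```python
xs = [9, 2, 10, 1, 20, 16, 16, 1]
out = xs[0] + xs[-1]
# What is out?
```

xs has length 8. xs[0] = 9.
xs has length 8. Negative index -1 maps to positive index 8 + (-1) = 7. xs[7] = 1.
Sum: 9 + 1 = 10.

10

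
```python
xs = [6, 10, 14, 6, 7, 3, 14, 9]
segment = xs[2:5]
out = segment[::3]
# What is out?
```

xs has length 8. The slice xs[2:5] selects indices [2, 3, 4] (2->14, 3->6, 4->7), giving [14, 6, 7]. So segment = [14, 6, 7]. segment has length 3. The slice segment[::3] selects indices [0] (0->14), giving [14].

[14]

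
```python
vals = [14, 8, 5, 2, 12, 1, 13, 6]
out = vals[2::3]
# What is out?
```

vals has length 8. The slice vals[2::3] selects indices [2, 5] (2->5, 5->1), giving [5, 1].

[5, 1]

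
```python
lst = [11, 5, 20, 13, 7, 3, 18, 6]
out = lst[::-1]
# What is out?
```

lst has length 8. The slice lst[::-1] selects indices [7, 6, 5, 4, 3, 2, 1, 0] (7->6, 6->18, 5->3, 4->7, 3->13, 2->20, 1->5, 0->11), giving [6, 18, 3, 7, 13, 20, 5, 11].

[6, 18, 3, 7, 13, 20, 5, 11]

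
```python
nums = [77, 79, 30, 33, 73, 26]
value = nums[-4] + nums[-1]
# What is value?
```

nums has length 6. Negative index -4 maps to positive index 6 + (-4) = 2. nums[2] = 30.
nums has length 6. Negative index -1 maps to positive index 6 + (-1) = 5. nums[5] = 26.
Sum: 30 + 26 = 56.

56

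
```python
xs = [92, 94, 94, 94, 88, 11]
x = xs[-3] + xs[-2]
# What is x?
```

xs has length 6. Negative index -3 maps to positive index 6 + (-3) = 3. xs[3] = 94.
xs has length 6. Negative index -2 maps to positive index 6 + (-2) = 4. xs[4] = 88.
Sum: 94 + 88 = 182.

182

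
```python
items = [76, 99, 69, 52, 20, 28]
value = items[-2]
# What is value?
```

items has length 6. Negative index -2 maps to positive index 6 + (-2) = 4. items[4] = 20.

20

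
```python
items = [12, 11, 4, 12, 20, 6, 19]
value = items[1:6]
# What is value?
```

items has length 7. The slice items[1:6] selects indices [1, 2, 3, 4, 5] (1->11, 2->4, 3->12, 4->20, 5->6), giving [11, 4, 12, 20, 6].

[11, 4, 12, 20, 6]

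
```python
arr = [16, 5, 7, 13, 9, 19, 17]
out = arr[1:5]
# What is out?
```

arr has length 7. The slice arr[1:5] selects indices [1, 2, 3, 4] (1->5, 2->7, 3->13, 4->9), giving [5, 7, 13, 9].

[5, 7, 13, 9]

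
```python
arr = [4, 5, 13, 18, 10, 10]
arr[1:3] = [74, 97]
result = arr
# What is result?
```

arr starts as [4, 5, 13, 18, 10, 10] (length 6). The slice arr[1:3] covers indices [1, 2] with values [5, 13]. Replacing that slice with [74, 97] (same length) produces [4, 74, 97, 18, 10, 10].

[4, 74, 97, 18, 10, 10]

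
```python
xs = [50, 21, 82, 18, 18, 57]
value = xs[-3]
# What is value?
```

xs has length 6. Negative index -3 maps to positive index 6 + (-3) = 3. xs[3] = 18.

18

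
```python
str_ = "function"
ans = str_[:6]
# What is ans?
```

str_ has length 8. The slice str_[:6] selects indices [0, 1, 2, 3, 4, 5] (0->'f', 1->'u', 2->'n', 3->'c', 4->'t', 5->'i'), giving 'functi'.

'functi'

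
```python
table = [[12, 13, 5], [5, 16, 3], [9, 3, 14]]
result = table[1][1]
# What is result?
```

table[1] = [5, 16, 3]. Taking column 1 of that row yields 16.

16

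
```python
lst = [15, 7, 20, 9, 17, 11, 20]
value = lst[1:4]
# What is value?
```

lst has length 7. The slice lst[1:4] selects indices [1, 2, 3] (1->7, 2->20, 3->9), giving [7, 20, 9].

[7, 20, 9]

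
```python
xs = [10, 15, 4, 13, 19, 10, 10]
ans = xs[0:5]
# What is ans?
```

xs has length 7. The slice xs[0:5] selects indices [0, 1, 2, 3, 4] (0->10, 1->15, 2->4, 3->13, 4->19), giving [10, 15, 4, 13, 19].

[10, 15, 4, 13, 19]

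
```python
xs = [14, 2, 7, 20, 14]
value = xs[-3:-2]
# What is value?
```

xs has length 5. The slice xs[-3:-2] selects indices [2] (2->7), giving [7].

[7]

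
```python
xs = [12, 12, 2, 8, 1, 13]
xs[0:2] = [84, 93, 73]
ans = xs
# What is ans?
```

xs starts as [12, 12, 2, 8, 1, 13] (length 6). The slice xs[0:2] covers indices [0, 1] with values [12, 12]. Replacing that slice with [84, 93, 73] (different length) produces [84, 93, 73, 2, 8, 1, 13].

[84, 93, 73, 2, 8, 1, 13]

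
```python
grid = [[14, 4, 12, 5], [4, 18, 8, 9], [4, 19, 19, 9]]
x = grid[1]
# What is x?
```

grid has 3 rows. Row 1 is [4, 18, 8, 9].

[4, 18, 8, 9]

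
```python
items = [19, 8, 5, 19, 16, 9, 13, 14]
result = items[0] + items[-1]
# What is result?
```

items has length 8. items[0] = 19.
items has length 8. Negative index -1 maps to positive index 8 + (-1) = 7. items[7] = 14.
Sum: 19 + 14 = 33.

33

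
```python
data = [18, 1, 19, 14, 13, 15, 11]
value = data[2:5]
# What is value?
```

data has length 7. The slice data[2:5] selects indices [2, 3, 4] (2->19, 3->14, 4->13), giving [19, 14, 13].

[19, 14, 13]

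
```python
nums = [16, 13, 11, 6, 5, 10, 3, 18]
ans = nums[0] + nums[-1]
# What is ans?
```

nums has length 8. nums[0] = 16.
nums has length 8. Negative index -1 maps to positive index 8 + (-1) = 7. nums[7] = 18.
Sum: 16 + 18 = 34.

34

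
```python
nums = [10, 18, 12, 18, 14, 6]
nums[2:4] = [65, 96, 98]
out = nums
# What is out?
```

nums starts as [10, 18, 12, 18, 14, 6] (length 6). The slice nums[2:4] covers indices [2, 3] with values [12, 18]. Replacing that slice with [65, 96, 98] (different length) produces [10, 18, 65, 96, 98, 14, 6].

[10, 18, 65, 96, 98, 14, 6]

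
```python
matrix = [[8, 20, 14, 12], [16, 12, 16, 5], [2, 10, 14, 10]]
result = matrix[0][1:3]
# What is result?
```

matrix[0] = [8, 20, 14, 12]. matrix[0] has length 4. The slice matrix[0][1:3] selects indices [1, 2] (1->20, 2->14), giving [20, 14].

[20, 14]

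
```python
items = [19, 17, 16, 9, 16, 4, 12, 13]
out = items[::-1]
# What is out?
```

items has length 8. The slice items[::-1] selects indices [7, 6, 5, 4, 3, 2, 1, 0] (7->13, 6->12, 5->4, 4->16, 3->9, 2->16, 1->17, 0->19), giving [13, 12, 4, 16, 9, 16, 17, 19].

[13, 12, 4, 16, 9, 16, 17, 19]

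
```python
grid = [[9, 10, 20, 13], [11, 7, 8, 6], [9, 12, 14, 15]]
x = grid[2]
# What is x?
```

grid has 3 rows. Row 2 is [9, 12, 14, 15].

[9, 12, 14, 15]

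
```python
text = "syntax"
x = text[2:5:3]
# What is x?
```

text has length 6. The slice text[2:5:3] selects indices [2] (2->'n'), giving 'n'.

'n'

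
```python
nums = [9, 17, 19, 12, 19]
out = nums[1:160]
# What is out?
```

nums has length 5. The slice nums[1:160] selects indices [1, 2, 3, 4] (1->17, 2->19, 3->12, 4->19), giving [17, 19, 12, 19].

[17, 19, 12, 19]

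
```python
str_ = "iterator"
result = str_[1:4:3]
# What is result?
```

str_ has length 8. The slice str_[1:4:3] selects indices [1] (1->'t'), giving 't'.

't'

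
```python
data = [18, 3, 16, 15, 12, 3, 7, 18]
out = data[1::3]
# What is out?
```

data has length 8. The slice data[1::3] selects indices [1, 4, 7] (1->3, 4->12, 7->18), giving [3, 12, 18].

[3, 12, 18]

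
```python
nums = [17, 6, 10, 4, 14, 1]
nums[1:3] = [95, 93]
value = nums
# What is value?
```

nums starts as [17, 6, 10, 4, 14, 1] (length 6). The slice nums[1:3] covers indices [1, 2] with values [6, 10]. Replacing that slice with [95, 93] (same length) produces [17, 95, 93, 4, 14, 1].

[17, 95, 93, 4, 14, 1]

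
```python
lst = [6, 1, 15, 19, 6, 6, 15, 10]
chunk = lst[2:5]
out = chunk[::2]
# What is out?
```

lst has length 8. The slice lst[2:5] selects indices [2, 3, 4] (2->15, 3->19, 4->6), giving [15, 19, 6]. So chunk = [15, 19, 6]. chunk has length 3. The slice chunk[::2] selects indices [0, 2] (0->15, 2->6), giving [15, 6].

[15, 6]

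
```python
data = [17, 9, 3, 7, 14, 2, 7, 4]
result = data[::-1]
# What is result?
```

data has length 8. The slice data[::-1] selects indices [7, 6, 5, 4, 3, 2, 1, 0] (7->4, 6->7, 5->2, 4->14, 3->7, 2->3, 1->9, 0->17), giving [4, 7, 2, 14, 7, 3, 9, 17].

[4, 7, 2, 14, 7, 3, 9, 17]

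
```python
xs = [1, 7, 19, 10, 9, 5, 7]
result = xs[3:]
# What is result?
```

xs has length 7. The slice xs[3:] selects indices [3, 4, 5, 6] (3->10, 4->9, 5->5, 6->7), giving [10, 9, 5, 7].

[10, 9, 5, 7]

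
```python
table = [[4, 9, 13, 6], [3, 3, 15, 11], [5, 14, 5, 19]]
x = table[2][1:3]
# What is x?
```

table[2] = [5, 14, 5, 19]. table[2] has length 4. The slice table[2][1:3] selects indices [1, 2] (1->14, 2->5), giving [14, 5].

[14, 5]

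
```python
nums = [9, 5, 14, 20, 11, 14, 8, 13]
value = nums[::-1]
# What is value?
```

nums has length 8. The slice nums[::-1] selects indices [7, 6, 5, 4, 3, 2, 1, 0] (7->13, 6->8, 5->14, 4->11, 3->20, 2->14, 1->5, 0->9), giving [13, 8, 14, 11, 20, 14, 5, 9].

[13, 8, 14, 11, 20, 14, 5, 9]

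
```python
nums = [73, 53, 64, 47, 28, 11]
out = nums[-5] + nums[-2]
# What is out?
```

nums has length 6. Negative index -5 maps to positive index 6 + (-5) = 1. nums[1] = 53.
nums has length 6. Negative index -2 maps to positive index 6 + (-2) = 4. nums[4] = 28.
Sum: 53 + 28 = 81.

81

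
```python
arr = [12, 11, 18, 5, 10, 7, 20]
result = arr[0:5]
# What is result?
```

arr has length 7. The slice arr[0:5] selects indices [0, 1, 2, 3, 4] (0->12, 1->11, 2->18, 3->5, 4->10), giving [12, 11, 18, 5, 10].

[12, 11, 18, 5, 10]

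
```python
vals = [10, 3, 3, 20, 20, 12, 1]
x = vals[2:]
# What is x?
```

vals has length 7. The slice vals[2:] selects indices [2, 3, 4, 5, 6] (2->3, 3->20, 4->20, 5->12, 6->1), giving [3, 20, 20, 12, 1].

[3, 20, 20, 12, 1]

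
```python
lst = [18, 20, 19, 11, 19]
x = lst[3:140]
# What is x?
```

lst has length 5. The slice lst[3:140] selects indices [3, 4] (3->11, 4->19), giving [11, 19].

[11, 19]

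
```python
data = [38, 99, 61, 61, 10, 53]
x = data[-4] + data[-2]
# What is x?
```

data has length 6. Negative index -4 maps to positive index 6 + (-4) = 2. data[2] = 61.
data has length 6. Negative index -2 maps to positive index 6 + (-2) = 4. data[4] = 10.
Sum: 61 + 10 = 71.

71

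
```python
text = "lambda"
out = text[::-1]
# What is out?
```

text has length 6. The slice text[::-1] selects indices [5, 4, 3, 2, 1, 0] (5->'a', 4->'d', 3->'b', 2->'m', 1->'a', 0->'l'), giving 'adbmal'.

'adbmal'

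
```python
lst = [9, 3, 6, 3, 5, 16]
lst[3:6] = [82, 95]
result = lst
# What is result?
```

lst starts as [9, 3, 6, 3, 5, 16] (length 6). The slice lst[3:6] covers indices [3, 4, 5] with values [3, 5, 16]. Replacing that slice with [82, 95] (different length) produces [9, 3, 6, 82, 95].

[9, 3, 6, 82, 95]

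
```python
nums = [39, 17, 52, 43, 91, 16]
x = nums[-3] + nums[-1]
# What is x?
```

nums has length 6. Negative index -3 maps to positive index 6 + (-3) = 3. nums[3] = 43.
nums has length 6. Negative index -1 maps to positive index 6 + (-1) = 5. nums[5] = 16.
Sum: 43 + 16 = 59.

59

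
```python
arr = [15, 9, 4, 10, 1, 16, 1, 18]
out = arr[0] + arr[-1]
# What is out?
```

arr has length 8. arr[0] = 15.
arr has length 8. Negative index -1 maps to positive index 8 + (-1) = 7. arr[7] = 18.
Sum: 15 + 18 = 33.

33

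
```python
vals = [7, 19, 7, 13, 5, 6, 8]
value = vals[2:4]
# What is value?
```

vals has length 7. The slice vals[2:4] selects indices [2, 3] (2->7, 3->13), giving [7, 13].

[7, 13]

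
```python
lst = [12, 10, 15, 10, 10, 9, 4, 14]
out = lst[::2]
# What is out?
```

lst has length 8. The slice lst[::2] selects indices [0, 2, 4, 6] (0->12, 2->15, 4->10, 6->4), giving [12, 15, 10, 4].

[12, 15, 10, 4]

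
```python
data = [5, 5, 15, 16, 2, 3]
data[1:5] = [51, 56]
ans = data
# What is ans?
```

data starts as [5, 5, 15, 16, 2, 3] (length 6). The slice data[1:5] covers indices [1, 2, 3, 4] with values [5, 15, 16, 2]. Replacing that slice with [51, 56] (different length) produces [5, 51, 56, 3].

[5, 51, 56, 3]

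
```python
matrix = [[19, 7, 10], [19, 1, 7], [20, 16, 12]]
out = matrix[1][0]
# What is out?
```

matrix[1] = [19, 1, 7]. Taking column 0 of that row yields 19.

19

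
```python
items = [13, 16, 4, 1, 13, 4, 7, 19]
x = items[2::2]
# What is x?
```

items has length 8. The slice items[2::2] selects indices [2, 4, 6] (2->4, 4->13, 6->7), giving [4, 13, 7].

[4, 13, 7]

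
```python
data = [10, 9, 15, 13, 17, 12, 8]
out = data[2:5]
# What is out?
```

data has length 7. The slice data[2:5] selects indices [2, 3, 4] (2->15, 3->13, 4->17), giving [15, 13, 17].

[15, 13, 17]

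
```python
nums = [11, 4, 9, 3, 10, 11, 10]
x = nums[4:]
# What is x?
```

nums has length 7. The slice nums[4:] selects indices [4, 5, 6] (4->10, 5->11, 6->10), giving [10, 11, 10].

[10, 11, 10]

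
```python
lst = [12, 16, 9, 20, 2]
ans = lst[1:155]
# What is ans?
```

lst has length 5. The slice lst[1:155] selects indices [1, 2, 3, 4] (1->16, 2->9, 3->20, 4->2), giving [16, 9, 20, 2].

[16, 9, 20, 2]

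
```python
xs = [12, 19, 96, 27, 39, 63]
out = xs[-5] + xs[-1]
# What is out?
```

xs has length 6. Negative index -5 maps to positive index 6 + (-5) = 1. xs[1] = 19.
xs has length 6. Negative index -1 maps to positive index 6 + (-1) = 5. xs[5] = 63.
Sum: 19 + 63 = 82.

82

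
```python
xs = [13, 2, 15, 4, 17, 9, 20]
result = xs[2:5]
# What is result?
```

xs has length 7. The slice xs[2:5] selects indices [2, 3, 4] (2->15, 3->4, 4->17), giving [15, 4, 17].

[15, 4, 17]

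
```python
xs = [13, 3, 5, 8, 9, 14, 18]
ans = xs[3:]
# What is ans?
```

xs has length 7. The slice xs[3:] selects indices [3, 4, 5, 6] (3->8, 4->9, 5->14, 6->18), giving [8, 9, 14, 18].

[8, 9, 14, 18]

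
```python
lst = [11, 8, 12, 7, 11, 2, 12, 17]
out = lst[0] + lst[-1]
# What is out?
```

lst has length 8. lst[0] = 11.
lst has length 8. Negative index -1 maps to positive index 8 + (-1) = 7. lst[7] = 17.
Sum: 11 + 17 = 28.

28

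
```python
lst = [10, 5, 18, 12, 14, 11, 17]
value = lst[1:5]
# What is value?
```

lst has length 7. The slice lst[1:5] selects indices [1, 2, 3, 4] (1->5, 2->18, 3->12, 4->14), giving [5, 18, 12, 14].

[5, 18, 12, 14]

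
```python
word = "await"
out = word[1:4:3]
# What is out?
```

word has length 5. The slice word[1:4:3] selects indices [1] (1->'w'), giving 'w'.

'w'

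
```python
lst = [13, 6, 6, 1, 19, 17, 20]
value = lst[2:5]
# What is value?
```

lst has length 7. The slice lst[2:5] selects indices [2, 3, 4] (2->6, 3->1, 4->19), giving [6, 1, 19].

[6, 1, 19]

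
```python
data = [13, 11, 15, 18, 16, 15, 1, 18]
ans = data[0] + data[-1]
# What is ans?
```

data has length 8. data[0] = 13.
data has length 8. Negative index -1 maps to positive index 8 + (-1) = 7. data[7] = 18.
Sum: 13 + 18 = 31.

31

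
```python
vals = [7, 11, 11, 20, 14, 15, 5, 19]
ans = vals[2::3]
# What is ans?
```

vals has length 8. The slice vals[2::3] selects indices [2, 5] (2->11, 5->15), giving [11, 15].

[11, 15]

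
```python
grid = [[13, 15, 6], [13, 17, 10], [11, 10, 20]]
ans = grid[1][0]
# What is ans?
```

grid[1] = [13, 17, 10]. Taking column 0 of that row yields 13.

13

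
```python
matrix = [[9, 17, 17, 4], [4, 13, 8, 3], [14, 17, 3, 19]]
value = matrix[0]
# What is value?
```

matrix has 3 rows. Row 0 is [9, 17, 17, 4].

[9, 17, 17, 4]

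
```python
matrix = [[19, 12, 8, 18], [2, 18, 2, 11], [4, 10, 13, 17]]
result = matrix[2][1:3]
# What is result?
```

matrix[2] = [4, 10, 13, 17]. matrix[2] has length 4. The slice matrix[2][1:3] selects indices [1, 2] (1->10, 2->13), giving [10, 13].

[10, 13]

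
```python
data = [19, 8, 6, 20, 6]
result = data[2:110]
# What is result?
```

data has length 5. The slice data[2:110] selects indices [2, 3, 4] (2->6, 3->20, 4->6), giving [6, 20, 6].

[6, 20, 6]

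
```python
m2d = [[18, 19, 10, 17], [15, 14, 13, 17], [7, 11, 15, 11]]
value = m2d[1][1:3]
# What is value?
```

m2d[1] = [15, 14, 13, 17]. m2d[1] has length 4. The slice m2d[1][1:3] selects indices [1, 2] (1->14, 2->13), giving [14, 13].

[14, 13]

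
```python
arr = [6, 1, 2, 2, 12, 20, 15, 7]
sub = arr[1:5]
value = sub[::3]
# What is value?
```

arr has length 8. The slice arr[1:5] selects indices [1, 2, 3, 4] (1->1, 2->2, 3->2, 4->12), giving [1, 2, 2, 12]. So sub = [1, 2, 2, 12]. sub has length 4. The slice sub[::3] selects indices [0, 3] (0->1, 3->12), giving [1, 12].

[1, 12]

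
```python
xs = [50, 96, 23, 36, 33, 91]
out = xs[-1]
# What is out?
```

xs has length 6. Negative index -1 maps to positive index 6 + (-1) = 5. xs[5] = 91.

91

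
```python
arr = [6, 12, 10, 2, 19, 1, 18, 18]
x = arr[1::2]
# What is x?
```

arr has length 8. The slice arr[1::2] selects indices [1, 3, 5, 7] (1->12, 3->2, 5->1, 7->18), giving [12, 2, 1, 18].

[12, 2, 1, 18]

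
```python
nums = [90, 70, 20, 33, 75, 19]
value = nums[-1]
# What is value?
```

nums has length 6. Negative index -1 maps to positive index 6 + (-1) = 5. nums[5] = 19.

19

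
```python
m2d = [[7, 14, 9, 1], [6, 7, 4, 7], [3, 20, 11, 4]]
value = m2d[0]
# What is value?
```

m2d has 3 rows. Row 0 is [7, 14, 9, 1].

[7, 14, 9, 1]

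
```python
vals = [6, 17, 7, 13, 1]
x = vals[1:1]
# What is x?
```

vals has length 5. The slice vals[1:1] resolves to an empty index range, so the result is [].

[]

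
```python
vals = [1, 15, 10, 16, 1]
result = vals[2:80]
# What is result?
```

vals has length 5. The slice vals[2:80] selects indices [2, 3, 4] (2->10, 3->16, 4->1), giving [10, 16, 1].

[10, 16, 1]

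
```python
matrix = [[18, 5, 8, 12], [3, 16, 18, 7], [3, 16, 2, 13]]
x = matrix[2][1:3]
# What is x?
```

matrix[2] = [3, 16, 2, 13]. matrix[2] has length 4. The slice matrix[2][1:3] selects indices [1, 2] (1->16, 2->2), giving [16, 2].

[16, 2]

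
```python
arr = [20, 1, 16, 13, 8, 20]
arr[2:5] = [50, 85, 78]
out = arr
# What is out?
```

arr starts as [20, 1, 16, 13, 8, 20] (length 6). The slice arr[2:5] covers indices [2, 3, 4] with values [16, 13, 8]. Replacing that slice with [50, 85, 78] (same length) produces [20, 1, 50, 85, 78, 20].

[20, 1, 50, 85, 78, 20]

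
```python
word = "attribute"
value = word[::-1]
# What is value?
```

word has length 9. The slice word[::-1] selects indices [8, 7, 6, 5, 4, 3, 2, 1, 0] (8->'e', 7->'t', 6->'u', 5->'b', 4->'i', 3->'r', 2->'t', 1->'t', 0->'a'), giving 'etubirtta'.

'etubirtta'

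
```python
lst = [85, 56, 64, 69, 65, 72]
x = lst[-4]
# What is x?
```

lst has length 6. Negative index -4 maps to positive index 6 + (-4) = 2. lst[2] = 64.

64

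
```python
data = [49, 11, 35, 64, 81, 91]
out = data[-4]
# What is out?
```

data has length 6. Negative index -4 maps to positive index 6 + (-4) = 2. data[2] = 35.

35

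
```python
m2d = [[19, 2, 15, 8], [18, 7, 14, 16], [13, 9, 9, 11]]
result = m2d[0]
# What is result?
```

m2d has 3 rows. Row 0 is [19, 2, 15, 8].

[19, 2, 15, 8]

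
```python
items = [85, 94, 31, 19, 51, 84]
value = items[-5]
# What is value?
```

items has length 6. Negative index -5 maps to positive index 6 + (-5) = 1. items[1] = 94.

94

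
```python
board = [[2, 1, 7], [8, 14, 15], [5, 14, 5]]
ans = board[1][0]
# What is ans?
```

board[1] = [8, 14, 15]. Taking column 0 of that row yields 8.

8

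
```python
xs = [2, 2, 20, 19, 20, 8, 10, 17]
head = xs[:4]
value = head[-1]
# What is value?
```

xs has length 8. The slice xs[:4] selects indices [0, 1, 2, 3] (0->2, 1->2, 2->20, 3->19), giving [2, 2, 20, 19]. So head = [2, 2, 20, 19]. Then head[-1] = 19.

19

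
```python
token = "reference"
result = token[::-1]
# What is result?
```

token has length 9. The slice token[::-1] selects indices [8, 7, 6, 5, 4, 3, 2, 1, 0] (8->'e', 7->'c', 6->'n', 5->'e', 4->'r', 3->'e', 2->'f', 1->'e', 0->'r'), giving 'ecnerefer'.

'ecnerefer'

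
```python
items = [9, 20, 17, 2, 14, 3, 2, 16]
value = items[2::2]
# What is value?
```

items has length 8. The slice items[2::2] selects indices [2, 4, 6] (2->17, 4->14, 6->2), giving [17, 14, 2].

[17, 14, 2]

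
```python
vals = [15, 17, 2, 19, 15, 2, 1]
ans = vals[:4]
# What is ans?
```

vals has length 7. The slice vals[:4] selects indices [0, 1, 2, 3] (0->15, 1->17, 2->2, 3->19), giving [15, 17, 2, 19].

[15, 17, 2, 19]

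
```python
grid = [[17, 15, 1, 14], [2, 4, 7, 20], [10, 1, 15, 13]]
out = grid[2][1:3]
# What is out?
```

grid[2] = [10, 1, 15, 13]. grid[2] has length 4. The slice grid[2][1:3] selects indices [1, 2] (1->1, 2->15), giving [1, 15].

[1, 15]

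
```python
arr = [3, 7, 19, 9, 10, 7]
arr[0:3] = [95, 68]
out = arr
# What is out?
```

arr starts as [3, 7, 19, 9, 10, 7] (length 6). The slice arr[0:3] covers indices [0, 1, 2] with values [3, 7, 19]. Replacing that slice with [95, 68] (different length) produces [95, 68, 9, 10, 7].

[95, 68, 9, 10, 7]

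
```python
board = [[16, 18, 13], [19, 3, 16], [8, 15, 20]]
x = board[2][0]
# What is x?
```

board[2] = [8, 15, 20]. Taking column 0 of that row yields 8.

8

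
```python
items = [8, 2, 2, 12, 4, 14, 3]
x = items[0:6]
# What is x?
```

items has length 7. The slice items[0:6] selects indices [0, 1, 2, 3, 4, 5] (0->8, 1->2, 2->2, 3->12, 4->4, 5->14), giving [8, 2, 2, 12, 4, 14].

[8, 2, 2, 12, 4, 14]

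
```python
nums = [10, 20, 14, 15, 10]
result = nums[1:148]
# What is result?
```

nums has length 5. The slice nums[1:148] selects indices [1, 2, 3, 4] (1->20, 2->14, 3->15, 4->10), giving [20, 14, 15, 10].

[20, 14, 15, 10]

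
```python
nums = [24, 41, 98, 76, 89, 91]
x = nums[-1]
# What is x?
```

nums has length 6. Negative index -1 maps to positive index 6 + (-1) = 5. nums[5] = 91.

91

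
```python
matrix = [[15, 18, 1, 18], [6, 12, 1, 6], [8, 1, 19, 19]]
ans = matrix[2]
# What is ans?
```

matrix has 3 rows. Row 2 is [8, 1, 19, 19].

[8, 1, 19, 19]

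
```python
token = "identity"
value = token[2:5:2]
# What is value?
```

token has length 8. The slice token[2:5:2] selects indices [2, 4] (2->'e', 4->'t'), giving 'et'.

'et'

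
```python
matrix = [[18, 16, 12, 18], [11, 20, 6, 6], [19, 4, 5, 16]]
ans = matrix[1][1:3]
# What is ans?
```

matrix[1] = [11, 20, 6, 6]. matrix[1] has length 4. The slice matrix[1][1:3] selects indices [1, 2] (1->20, 2->6), giving [20, 6].

[20, 6]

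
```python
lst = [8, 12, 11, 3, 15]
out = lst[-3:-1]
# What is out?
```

lst has length 5. The slice lst[-3:-1] selects indices [2, 3] (2->11, 3->3), giving [11, 3].

[11, 3]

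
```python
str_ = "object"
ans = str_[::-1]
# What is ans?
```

str_ has length 6. The slice str_[::-1] selects indices [5, 4, 3, 2, 1, 0] (5->'t', 4->'c', 3->'e', 2->'j', 1->'b', 0->'o'), giving 'tcejbo'.

'tcejbo'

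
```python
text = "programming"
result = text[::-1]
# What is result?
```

text has length 11. The slice text[::-1] selects indices [10, 9, 8, 7, 6, 5, 4, 3, 2, 1, 0] (10->'g', 9->'n', 8->'i', 7->'m', 6->'m', 5->'a', 4->'r', 3->'g', 2->'o', 1->'r', 0->'p'), giving 'gnimmargorp'.

'gnimmargorp'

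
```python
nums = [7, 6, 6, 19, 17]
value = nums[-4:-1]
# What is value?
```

nums has length 5. The slice nums[-4:-1] selects indices [1, 2, 3] (1->6, 2->6, 3->19), giving [6, 6, 19].

[6, 6, 19]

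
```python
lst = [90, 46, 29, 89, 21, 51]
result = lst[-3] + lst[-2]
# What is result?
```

lst has length 6. Negative index -3 maps to positive index 6 + (-3) = 3. lst[3] = 89.
lst has length 6. Negative index -2 maps to positive index 6 + (-2) = 4. lst[4] = 21.
Sum: 89 + 21 = 110.

110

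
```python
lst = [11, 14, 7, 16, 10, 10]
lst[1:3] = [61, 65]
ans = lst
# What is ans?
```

lst starts as [11, 14, 7, 16, 10, 10] (length 6). The slice lst[1:3] covers indices [1, 2] with values [14, 7]. Replacing that slice with [61, 65] (same length) produces [11, 61, 65, 16, 10, 10].

[11, 61, 65, 16, 10, 10]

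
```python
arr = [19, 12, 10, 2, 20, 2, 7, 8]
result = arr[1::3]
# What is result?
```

arr has length 8. The slice arr[1::3] selects indices [1, 4, 7] (1->12, 4->20, 7->8), giving [12, 20, 8].

[12, 20, 8]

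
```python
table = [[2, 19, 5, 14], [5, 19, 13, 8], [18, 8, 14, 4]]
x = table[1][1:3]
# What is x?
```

table[1] = [5, 19, 13, 8]. table[1] has length 4. The slice table[1][1:3] selects indices [1, 2] (1->19, 2->13), giving [19, 13].

[19, 13]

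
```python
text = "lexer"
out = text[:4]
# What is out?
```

text has length 5. The slice text[:4] selects indices [0, 1, 2, 3] (0->'l', 1->'e', 2->'x', 3->'e'), giving 'lexe'.

'lexe'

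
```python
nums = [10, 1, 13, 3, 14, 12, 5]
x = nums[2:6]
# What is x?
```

nums has length 7. The slice nums[2:6] selects indices [2, 3, 4, 5] (2->13, 3->3, 4->14, 5->12), giving [13, 3, 14, 12].

[13, 3, 14, 12]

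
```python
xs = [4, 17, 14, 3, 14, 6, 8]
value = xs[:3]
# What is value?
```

xs has length 7. The slice xs[:3] selects indices [0, 1, 2] (0->4, 1->17, 2->14), giving [4, 17, 14].

[4, 17, 14]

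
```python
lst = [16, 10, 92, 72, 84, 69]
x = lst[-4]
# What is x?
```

lst has length 6. Negative index -4 maps to positive index 6 + (-4) = 2. lst[2] = 92.

92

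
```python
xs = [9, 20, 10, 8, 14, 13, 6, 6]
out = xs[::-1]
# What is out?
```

xs has length 8. The slice xs[::-1] selects indices [7, 6, 5, 4, 3, 2, 1, 0] (7->6, 6->6, 5->13, 4->14, 3->8, 2->10, 1->20, 0->9), giving [6, 6, 13, 14, 8, 10, 20, 9].

[6, 6, 13, 14, 8, 10, 20, 9]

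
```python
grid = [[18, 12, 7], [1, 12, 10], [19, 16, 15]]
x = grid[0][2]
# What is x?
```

grid[0] = [18, 12, 7]. Taking column 2 of that row yields 7.

7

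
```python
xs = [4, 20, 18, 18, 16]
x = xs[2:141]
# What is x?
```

xs has length 5. The slice xs[2:141] selects indices [2, 3, 4] (2->18, 3->18, 4->16), giving [18, 18, 16].

[18, 18, 16]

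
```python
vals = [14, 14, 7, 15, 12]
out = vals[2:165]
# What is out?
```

vals has length 5. The slice vals[2:165] selects indices [2, 3, 4] (2->7, 3->15, 4->12), giving [7, 15, 12].

[7, 15, 12]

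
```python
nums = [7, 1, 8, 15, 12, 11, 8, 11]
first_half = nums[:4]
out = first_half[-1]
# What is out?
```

nums has length 8. The slice nums[:4] selects indices [0, 1, 2, 3] (0->7, 1->1, 2->8, 3->15), giving [7, 1, 8, 15]. So first_half = [7, 1, 8, 15]. Then first_half[-1] = 15.

15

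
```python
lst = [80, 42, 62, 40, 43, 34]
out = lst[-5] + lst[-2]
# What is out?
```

lst has length 6. Negative index -5 maps to positive index 6 + (-5) = 1. lst[1] = 42.
lst has length 6. Negative index -2 maps to positive index 6 + (-2) = 4. lst[4] = 43.
Sum: 42 + 43 = 85.

85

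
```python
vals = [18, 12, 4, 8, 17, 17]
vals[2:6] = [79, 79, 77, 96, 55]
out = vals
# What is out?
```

vals starts as [18, 12, 4, 8, 17, 17] (length 6). The slice vals[2:6] covers indices [2, 3, 4, 5] with values [4, 8, 17, 17]. Replacing that slice with [79, 79, 77, 96, 55] (different length) produces [18, 12, 79, 79, 77, 96, 55].

[18, 12, 79, 79, 77, 96, 55]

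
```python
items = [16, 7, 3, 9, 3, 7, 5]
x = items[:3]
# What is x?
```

items has length 7. The slice items[:3] selects indices [0, 1, 2] (0->16, 1->7, 2->3), giving [16, 7, 3].

[16, 7, 3]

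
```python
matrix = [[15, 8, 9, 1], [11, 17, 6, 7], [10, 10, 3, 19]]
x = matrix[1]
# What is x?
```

matrix has 3 rows. Row 1 is [11, 17, 6, 7].

[11, 17, 6, 7]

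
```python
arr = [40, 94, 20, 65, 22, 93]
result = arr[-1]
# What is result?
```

arr has length 6. Negative index -1 maps to positive index 6 + (-1) = 5. arr[5] = 93.

93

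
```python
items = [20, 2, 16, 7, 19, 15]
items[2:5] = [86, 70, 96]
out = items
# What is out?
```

items starts as [20, 2, 16, 7, 19, 15] (length 6). The slice items[2:5] covers indices [2, 3, 4] with values [16, 7, 19]. Replacing that slice with [86, 70, 96] (same length) produces [20, 2, 86, 70, 96, 15].

[20, 2, 86, 70, 96, 15]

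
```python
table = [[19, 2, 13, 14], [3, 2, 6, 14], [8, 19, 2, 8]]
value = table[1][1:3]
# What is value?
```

table[1] = [3, 2, 6, 14]. table[1] has length 4. The slice table[1][1:3] selects indices [1, 2] (1->2, 2->6), giving [2, 6].

[2, 6]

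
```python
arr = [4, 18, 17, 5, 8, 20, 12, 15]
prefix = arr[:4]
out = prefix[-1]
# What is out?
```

arr has length 8. The slice arr[:4] selects indices [0, 1, 2, 3] (0->4, 1->18, 2->17, 3->5), giving [4, 18, 17, 5]. So prefix = [4, 18, 17, 5]. Then prefix[-1] = 5.

5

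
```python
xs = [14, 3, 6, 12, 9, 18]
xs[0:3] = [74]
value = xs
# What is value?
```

xs starts as [14, 3, 6, 12, 9, 18] (length 6). The slice xs[0:3] covers indices [0, 1, 2] with values [14, 3, 6]. Replacing that slice with [74] (different length) produces [74, 12, 9, 18].

[74, 12, 9, 18]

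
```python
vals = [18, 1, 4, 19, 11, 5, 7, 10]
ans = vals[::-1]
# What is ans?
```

vals has length 8. The slice vals[::-1] selects indices [7, 6, 5, 4, 3, 2, 1, 0] (7->10, 6->7, 5->5, 4->11, 3->19, 2->4, 1->1, 0->18), giving [10, 7, 5, 11, 19, 4, 1, 18].

[10, 7, 5, 11, 19, 4, 1, 18]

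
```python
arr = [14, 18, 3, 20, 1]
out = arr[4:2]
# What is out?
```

arr has length 5. The slice arr[4:2] resolves to an empty index range, so the result is [].

[]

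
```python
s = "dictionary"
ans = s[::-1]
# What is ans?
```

s has length 10. The slice s[::-1] selects indices [9, 8, 7, 6, 5, 4, 3, 2, 1, 0] (9->'y', 8->'r', 7->'a', 6->'n', 5->'o', 4->'i', 3->'t', 2->'c', 1->'i', 0->'d'), giving 'yranoitcid'.

'yranoitcid'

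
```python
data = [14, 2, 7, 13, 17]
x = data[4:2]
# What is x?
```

data has length 5. The slice data[4:2] resolves to an empty index range, so the result is [].

[]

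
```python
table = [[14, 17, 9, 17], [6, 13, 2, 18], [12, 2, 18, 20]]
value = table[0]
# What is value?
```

table has 3 rows. Row 0 is [14, 17, 9, 17].

[14, 17, 9, 17]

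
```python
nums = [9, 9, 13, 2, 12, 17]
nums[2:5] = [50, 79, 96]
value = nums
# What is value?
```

nums starts as [9, 9, 13, 2, 12, 17] (length 6). The slice nums[2:5] covers indices [2, 3, 4] with values [13, 2, 12]. Replacing that slice with [50, 79, 96] (same length) produces [9, 9, 50, 79, 96, 17].

[9, 9, 50, 79, 96, 17]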